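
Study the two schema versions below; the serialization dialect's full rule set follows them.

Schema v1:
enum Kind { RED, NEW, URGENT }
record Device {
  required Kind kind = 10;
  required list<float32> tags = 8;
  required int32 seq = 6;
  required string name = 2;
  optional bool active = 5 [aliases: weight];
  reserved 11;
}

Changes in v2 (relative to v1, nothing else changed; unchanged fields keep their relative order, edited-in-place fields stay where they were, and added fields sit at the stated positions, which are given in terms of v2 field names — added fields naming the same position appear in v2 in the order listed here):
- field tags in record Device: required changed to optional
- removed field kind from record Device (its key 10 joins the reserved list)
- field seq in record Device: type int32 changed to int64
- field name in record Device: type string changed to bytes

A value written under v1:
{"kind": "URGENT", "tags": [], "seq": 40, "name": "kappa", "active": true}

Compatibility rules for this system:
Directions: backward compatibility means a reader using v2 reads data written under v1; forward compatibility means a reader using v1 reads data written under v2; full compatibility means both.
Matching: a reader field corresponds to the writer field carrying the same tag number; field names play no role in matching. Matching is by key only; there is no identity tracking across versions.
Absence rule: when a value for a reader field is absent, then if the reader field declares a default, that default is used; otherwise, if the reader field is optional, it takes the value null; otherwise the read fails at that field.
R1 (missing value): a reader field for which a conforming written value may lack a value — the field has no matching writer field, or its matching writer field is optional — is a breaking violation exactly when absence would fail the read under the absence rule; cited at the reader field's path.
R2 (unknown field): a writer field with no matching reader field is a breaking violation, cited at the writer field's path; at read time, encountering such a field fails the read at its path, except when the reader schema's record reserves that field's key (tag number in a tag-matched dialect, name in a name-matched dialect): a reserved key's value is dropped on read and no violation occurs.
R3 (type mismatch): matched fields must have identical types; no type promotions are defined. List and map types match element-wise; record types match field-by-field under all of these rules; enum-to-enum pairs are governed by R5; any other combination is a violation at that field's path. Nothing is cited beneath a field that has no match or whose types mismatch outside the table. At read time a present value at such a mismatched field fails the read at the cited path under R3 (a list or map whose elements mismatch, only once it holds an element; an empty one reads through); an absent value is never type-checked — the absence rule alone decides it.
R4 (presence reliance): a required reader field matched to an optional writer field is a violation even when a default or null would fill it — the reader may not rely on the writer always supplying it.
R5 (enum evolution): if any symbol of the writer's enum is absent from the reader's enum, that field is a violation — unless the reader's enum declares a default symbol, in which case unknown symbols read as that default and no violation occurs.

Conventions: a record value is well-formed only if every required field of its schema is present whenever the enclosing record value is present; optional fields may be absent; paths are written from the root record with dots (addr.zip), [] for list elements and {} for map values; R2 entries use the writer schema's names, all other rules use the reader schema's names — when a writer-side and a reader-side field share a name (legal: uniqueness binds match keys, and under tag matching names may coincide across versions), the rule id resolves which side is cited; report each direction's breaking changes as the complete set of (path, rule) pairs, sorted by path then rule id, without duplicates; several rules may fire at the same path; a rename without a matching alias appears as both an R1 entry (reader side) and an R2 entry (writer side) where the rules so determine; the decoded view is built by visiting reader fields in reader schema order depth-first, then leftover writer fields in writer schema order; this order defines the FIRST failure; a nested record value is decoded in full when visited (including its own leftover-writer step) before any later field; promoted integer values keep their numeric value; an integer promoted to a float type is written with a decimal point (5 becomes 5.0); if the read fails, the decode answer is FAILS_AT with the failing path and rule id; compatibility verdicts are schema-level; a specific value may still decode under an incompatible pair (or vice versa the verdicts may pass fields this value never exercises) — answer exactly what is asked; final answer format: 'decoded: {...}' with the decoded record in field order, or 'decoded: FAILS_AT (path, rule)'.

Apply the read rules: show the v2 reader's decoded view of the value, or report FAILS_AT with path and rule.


decoded: FAILS_AT (seq, R3)

the writer's type comes first in each Device pair
migrating the Device value to v2:
  tags := []
  read fails at seq under R3
  => FAILS_AT (seq, R3)
remaining Device differences; none change what is asked:
  field tags in record Device: required changed to optional -> matters for Device compatibility verdicts, not for this value's decode
  removed field kind from record Device (its key 10 joins the reserved list) -> matters for Device compatibility verdicts, not for this value's decode
  field name in record Device: type string changed to bytes -> matters for Device compatibility verdicts, not for this value's decode


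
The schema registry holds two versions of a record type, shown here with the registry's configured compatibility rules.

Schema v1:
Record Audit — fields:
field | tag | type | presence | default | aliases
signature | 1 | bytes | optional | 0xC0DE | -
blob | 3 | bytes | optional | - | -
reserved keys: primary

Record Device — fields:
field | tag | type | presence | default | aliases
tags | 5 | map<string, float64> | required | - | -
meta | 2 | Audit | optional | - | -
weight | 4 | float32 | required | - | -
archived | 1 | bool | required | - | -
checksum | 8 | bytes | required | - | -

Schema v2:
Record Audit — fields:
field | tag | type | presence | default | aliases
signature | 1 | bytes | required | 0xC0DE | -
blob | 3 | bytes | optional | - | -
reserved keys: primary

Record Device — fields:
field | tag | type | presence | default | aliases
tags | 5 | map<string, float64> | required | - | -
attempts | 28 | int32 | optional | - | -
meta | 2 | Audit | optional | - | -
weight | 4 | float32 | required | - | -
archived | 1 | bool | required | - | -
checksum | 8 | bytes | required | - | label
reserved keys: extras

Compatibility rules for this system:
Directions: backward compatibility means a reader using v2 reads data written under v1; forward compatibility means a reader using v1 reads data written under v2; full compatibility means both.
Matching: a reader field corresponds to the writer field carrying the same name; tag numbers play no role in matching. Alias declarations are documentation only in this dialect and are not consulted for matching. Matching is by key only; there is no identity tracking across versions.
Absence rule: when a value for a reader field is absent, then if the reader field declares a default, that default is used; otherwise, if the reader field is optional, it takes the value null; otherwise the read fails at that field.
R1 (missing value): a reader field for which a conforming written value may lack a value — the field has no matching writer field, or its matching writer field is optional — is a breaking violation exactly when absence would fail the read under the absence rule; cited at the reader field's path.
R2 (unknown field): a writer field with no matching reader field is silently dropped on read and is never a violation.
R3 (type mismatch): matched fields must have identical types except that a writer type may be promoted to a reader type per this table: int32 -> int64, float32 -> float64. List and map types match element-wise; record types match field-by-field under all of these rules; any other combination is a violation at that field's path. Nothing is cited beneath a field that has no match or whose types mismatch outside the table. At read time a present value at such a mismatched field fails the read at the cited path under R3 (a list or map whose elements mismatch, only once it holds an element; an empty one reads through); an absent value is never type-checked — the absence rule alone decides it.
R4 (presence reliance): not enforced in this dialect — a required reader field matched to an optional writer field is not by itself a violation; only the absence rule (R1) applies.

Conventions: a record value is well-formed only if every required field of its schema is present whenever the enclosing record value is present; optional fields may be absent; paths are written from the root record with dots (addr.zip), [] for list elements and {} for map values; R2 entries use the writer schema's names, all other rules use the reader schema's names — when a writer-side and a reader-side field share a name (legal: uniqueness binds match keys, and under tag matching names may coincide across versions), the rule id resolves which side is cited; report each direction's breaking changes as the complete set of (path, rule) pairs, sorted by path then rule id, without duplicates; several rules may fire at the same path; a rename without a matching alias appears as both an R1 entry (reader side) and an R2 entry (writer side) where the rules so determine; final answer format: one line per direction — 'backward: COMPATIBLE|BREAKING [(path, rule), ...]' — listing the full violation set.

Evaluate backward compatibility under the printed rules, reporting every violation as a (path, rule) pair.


backward: COMPATIBLE []

each type pair in Device: writer, then reader
backward for Device (reader v2, writer v1):
  tags: paired with writer tags (map<string, float64> -> map<string, float64>; writer required)
  attempts: no writer-side match
  meta: paired with writer meta (Audit -> Audit; writer optional)
  weight: paired with writer weight (float32 -> float32; writer required)
  archived: paired with writer archived (bool -> bool; writer required)
  checksum: paired with writer checksum (bytes -> bytes; writer required)
  meta.signature: paired with writer meta.signature (bytes -> bytes; writer optional)
  meta.blob: paired with writer meta.blob (bytes -> bytes; writer optional)
  => no violations; backward on Device: COMPATIBLE
remaining Device differences; none change what is asked:
  added field attempts to record Device: optional int32, tag 28 (in v2 it sits immediately before meta) -> no rule fires on it in Device's dialect; the asked verdict holds
  field signature in record Audit: optional changed to required -> no rule fires on it in Device's dialect; the asked verdict holds


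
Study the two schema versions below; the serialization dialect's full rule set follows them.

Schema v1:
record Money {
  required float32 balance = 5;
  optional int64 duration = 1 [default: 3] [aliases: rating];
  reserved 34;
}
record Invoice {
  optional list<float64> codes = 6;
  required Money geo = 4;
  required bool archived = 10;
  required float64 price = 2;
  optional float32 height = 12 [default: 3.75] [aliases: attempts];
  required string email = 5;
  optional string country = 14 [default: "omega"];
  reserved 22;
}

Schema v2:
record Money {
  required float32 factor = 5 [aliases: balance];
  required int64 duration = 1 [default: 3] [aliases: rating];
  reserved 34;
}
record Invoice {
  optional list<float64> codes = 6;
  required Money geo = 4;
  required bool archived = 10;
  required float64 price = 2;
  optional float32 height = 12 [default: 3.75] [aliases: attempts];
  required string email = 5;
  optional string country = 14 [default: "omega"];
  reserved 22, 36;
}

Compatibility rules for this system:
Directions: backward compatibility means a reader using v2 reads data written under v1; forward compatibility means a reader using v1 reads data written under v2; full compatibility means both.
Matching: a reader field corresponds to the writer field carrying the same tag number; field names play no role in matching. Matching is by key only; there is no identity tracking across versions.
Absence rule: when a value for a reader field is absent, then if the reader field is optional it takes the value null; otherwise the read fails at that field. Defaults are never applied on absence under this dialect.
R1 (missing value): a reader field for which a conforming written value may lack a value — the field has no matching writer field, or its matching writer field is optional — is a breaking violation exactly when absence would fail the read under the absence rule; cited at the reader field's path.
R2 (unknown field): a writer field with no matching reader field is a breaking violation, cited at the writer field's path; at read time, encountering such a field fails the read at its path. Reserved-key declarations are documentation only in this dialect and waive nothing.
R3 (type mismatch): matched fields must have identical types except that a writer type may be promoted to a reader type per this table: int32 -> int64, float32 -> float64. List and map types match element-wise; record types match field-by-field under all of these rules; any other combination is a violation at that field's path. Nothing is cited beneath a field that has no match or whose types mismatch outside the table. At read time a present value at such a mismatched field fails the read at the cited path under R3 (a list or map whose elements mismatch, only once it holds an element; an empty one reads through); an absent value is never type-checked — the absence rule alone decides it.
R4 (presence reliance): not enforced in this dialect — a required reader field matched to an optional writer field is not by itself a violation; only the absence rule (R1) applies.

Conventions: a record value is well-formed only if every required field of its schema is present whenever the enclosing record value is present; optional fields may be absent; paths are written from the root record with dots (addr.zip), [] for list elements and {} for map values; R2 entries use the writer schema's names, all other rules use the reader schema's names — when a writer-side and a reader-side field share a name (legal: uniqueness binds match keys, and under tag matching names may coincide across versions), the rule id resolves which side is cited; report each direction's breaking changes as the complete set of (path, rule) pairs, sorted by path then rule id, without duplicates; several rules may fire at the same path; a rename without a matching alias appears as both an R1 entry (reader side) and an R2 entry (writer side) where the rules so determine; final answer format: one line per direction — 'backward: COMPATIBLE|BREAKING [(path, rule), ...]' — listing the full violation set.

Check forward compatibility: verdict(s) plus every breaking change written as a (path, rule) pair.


forward: COMPATIBLE []

the writer's type comes first in each Invoice pair
checking forward for Invoice: reader v1 against writer v2:
  codes <- codes (list<float64> -> list<float64>, writer optional)
  geo <- geo (Money -> Money, writer required)
  archived <- archived (bool -> bool, writer required)
  price <- price (float64 -> float64, writer required)
  height <- height (float32 -> float32, writer optional)
  email <- email (string -> string, writer required)
  country <- country (string -> string, writer optional)
  geo.balance <- geo.factor (float32 -> float32, writer required)
  geo.duration <- geo.duration (int64 -> int64, writer required)
  => forward verdict for Invoice: COMPATIBLE, no violations
checking off the Invoice differences that do not matter here:
  renamed field balance to factor in record Money (alias balance declared on the renamed field) -> no rule fires on it in Invoice's dialect; the asked verdict holds
  field duration in record Money: optional changed to required -> its effect on Invoice is confined to the backward direction, not asked


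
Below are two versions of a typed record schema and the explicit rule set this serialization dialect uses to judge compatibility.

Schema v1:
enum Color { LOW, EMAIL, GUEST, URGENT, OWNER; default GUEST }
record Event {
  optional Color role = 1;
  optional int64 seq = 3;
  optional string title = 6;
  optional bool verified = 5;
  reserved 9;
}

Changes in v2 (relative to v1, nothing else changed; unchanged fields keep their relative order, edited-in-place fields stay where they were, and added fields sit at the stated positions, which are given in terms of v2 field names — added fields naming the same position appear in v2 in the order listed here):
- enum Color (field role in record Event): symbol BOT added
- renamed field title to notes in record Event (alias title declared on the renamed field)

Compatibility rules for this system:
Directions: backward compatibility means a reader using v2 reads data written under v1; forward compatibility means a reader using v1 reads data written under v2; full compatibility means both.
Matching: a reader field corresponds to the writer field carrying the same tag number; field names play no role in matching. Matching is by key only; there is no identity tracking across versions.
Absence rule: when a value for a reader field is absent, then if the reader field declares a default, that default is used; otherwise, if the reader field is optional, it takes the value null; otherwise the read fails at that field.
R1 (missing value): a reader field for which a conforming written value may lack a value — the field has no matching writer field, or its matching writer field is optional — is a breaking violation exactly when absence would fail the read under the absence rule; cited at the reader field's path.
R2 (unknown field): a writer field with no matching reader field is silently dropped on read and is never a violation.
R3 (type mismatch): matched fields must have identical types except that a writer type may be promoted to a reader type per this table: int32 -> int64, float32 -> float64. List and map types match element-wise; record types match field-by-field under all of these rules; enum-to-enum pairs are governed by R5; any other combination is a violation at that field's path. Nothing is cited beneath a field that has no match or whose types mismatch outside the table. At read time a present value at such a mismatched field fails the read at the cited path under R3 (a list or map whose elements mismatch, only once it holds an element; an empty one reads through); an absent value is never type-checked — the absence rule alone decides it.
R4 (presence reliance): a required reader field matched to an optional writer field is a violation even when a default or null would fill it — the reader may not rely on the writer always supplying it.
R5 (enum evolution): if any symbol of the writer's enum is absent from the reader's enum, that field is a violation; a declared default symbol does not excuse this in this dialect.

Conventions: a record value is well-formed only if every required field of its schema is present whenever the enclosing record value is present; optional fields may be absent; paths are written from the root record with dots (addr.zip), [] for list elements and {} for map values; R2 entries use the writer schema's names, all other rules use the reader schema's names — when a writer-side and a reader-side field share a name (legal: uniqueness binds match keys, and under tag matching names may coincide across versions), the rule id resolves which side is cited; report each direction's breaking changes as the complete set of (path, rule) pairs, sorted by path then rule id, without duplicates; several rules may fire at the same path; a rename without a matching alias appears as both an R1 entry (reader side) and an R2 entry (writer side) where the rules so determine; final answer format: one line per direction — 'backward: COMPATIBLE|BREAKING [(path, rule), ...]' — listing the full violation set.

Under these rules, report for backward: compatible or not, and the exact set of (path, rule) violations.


backward: COMPATIBLE []

each type pair in Event: writer, then reader
backward for Event (reader v2, writer v1):
  writer optional, Color -> Color: reader role maps from writer role
  writer optional, int64 -> int64: reader seq maps from writer seq
  writer optional, string -> string: reader notes maps from writer title
  writer optional, bool -> bool: reader verified maps from writer verified
  => backward verdict for Event: COMPATIBLE, no violations
the other Event changes do not affect what is asked:
  enum Color (field role in record Event): symbol BOT added -> fires only in the forward direction of Event, which is not asked here
  renamed field title to notes in record Event (alias title declared on the renamed field) -> no rule fires on it in Event's dialect; the asked verdict holds


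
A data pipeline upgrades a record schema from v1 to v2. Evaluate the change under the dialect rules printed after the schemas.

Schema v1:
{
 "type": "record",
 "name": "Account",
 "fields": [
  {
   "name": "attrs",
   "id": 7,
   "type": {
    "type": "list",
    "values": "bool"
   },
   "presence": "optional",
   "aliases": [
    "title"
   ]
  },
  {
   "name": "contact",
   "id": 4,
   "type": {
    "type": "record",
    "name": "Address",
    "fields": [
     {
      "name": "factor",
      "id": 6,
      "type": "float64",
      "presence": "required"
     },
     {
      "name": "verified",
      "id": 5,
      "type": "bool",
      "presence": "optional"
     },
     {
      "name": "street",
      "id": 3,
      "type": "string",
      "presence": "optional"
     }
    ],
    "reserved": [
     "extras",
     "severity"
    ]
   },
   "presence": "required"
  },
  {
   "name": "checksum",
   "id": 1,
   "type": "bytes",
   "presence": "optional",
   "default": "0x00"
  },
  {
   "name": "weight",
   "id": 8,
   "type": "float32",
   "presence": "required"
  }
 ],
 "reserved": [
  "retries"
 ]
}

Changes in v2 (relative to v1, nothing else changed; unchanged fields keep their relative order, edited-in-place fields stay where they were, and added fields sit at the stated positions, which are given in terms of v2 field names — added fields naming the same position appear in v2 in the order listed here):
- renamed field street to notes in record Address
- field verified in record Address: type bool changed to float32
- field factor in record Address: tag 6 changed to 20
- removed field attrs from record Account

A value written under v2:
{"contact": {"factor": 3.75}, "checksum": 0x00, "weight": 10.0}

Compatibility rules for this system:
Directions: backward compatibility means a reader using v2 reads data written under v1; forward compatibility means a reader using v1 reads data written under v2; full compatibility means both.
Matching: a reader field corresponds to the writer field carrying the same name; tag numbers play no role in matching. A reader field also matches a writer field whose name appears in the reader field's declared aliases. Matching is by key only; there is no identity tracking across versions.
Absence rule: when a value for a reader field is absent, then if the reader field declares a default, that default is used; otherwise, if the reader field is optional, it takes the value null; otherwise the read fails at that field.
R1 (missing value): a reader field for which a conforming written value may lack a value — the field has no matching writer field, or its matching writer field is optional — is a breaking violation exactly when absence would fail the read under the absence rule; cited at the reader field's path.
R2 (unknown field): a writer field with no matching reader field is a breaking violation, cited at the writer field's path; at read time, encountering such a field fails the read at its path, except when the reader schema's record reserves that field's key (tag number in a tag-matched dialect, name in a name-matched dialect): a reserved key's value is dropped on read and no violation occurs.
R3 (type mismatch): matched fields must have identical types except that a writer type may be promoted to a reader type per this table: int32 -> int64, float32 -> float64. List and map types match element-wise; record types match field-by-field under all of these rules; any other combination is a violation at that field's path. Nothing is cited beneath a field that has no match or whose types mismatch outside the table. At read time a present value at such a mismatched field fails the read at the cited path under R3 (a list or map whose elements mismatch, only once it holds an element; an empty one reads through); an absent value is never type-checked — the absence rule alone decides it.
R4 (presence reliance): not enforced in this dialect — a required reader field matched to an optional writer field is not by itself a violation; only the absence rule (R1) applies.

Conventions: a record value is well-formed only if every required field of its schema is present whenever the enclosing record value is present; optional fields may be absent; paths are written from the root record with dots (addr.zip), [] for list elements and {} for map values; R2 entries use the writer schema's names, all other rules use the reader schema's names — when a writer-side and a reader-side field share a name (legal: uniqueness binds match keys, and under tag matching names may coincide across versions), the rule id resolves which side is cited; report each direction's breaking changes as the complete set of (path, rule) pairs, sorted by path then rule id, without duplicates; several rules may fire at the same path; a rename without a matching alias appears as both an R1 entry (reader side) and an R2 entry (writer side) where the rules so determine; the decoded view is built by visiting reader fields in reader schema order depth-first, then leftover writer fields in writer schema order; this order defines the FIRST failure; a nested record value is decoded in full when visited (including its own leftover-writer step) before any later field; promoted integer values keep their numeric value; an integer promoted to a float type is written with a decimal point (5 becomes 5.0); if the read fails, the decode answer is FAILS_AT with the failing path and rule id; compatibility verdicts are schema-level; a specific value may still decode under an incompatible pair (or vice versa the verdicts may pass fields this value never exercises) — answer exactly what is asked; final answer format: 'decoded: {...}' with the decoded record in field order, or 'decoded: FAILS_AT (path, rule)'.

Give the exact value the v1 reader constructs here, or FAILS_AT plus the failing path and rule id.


decoded: {"attrs": null, "contact": {"factor": 3.75, "verified": null, "street": null}, "checksum": 0x00, "weight": 10.0}

arrows below run writer -> reader for Account
decode (reader v1):
  attrs := null (absent, optional -> null)
  contact.factor := 3.75
  contact.verified := null (absent, optional -> null)
  contact.street := null (absent, optional -> null)
  checksum := 0x00
  weight := 10.0
  => decoded: {"attrs": null, "contact": {"factor": 3.75, "verified": null, "street": null}, "checksum": 0x00, "weight": 10.0}
ruling out the remaining Account differences:
  renamed field street to notes in record Address -> changes Account's schema-level verdicts only — the decode of this value is the same
  field verified in record Address: type bool changed to float32 -> changes Account's schema-level verdicts only — the decode of this value is the same
  field factor in record Address: tag 6 changed to 20 -> triggers nothing under the printed rules; the Account answer is the same either way
  removed field attrs from record Account -> changes Account's schema-level verdicts only — the decode of this value is the same


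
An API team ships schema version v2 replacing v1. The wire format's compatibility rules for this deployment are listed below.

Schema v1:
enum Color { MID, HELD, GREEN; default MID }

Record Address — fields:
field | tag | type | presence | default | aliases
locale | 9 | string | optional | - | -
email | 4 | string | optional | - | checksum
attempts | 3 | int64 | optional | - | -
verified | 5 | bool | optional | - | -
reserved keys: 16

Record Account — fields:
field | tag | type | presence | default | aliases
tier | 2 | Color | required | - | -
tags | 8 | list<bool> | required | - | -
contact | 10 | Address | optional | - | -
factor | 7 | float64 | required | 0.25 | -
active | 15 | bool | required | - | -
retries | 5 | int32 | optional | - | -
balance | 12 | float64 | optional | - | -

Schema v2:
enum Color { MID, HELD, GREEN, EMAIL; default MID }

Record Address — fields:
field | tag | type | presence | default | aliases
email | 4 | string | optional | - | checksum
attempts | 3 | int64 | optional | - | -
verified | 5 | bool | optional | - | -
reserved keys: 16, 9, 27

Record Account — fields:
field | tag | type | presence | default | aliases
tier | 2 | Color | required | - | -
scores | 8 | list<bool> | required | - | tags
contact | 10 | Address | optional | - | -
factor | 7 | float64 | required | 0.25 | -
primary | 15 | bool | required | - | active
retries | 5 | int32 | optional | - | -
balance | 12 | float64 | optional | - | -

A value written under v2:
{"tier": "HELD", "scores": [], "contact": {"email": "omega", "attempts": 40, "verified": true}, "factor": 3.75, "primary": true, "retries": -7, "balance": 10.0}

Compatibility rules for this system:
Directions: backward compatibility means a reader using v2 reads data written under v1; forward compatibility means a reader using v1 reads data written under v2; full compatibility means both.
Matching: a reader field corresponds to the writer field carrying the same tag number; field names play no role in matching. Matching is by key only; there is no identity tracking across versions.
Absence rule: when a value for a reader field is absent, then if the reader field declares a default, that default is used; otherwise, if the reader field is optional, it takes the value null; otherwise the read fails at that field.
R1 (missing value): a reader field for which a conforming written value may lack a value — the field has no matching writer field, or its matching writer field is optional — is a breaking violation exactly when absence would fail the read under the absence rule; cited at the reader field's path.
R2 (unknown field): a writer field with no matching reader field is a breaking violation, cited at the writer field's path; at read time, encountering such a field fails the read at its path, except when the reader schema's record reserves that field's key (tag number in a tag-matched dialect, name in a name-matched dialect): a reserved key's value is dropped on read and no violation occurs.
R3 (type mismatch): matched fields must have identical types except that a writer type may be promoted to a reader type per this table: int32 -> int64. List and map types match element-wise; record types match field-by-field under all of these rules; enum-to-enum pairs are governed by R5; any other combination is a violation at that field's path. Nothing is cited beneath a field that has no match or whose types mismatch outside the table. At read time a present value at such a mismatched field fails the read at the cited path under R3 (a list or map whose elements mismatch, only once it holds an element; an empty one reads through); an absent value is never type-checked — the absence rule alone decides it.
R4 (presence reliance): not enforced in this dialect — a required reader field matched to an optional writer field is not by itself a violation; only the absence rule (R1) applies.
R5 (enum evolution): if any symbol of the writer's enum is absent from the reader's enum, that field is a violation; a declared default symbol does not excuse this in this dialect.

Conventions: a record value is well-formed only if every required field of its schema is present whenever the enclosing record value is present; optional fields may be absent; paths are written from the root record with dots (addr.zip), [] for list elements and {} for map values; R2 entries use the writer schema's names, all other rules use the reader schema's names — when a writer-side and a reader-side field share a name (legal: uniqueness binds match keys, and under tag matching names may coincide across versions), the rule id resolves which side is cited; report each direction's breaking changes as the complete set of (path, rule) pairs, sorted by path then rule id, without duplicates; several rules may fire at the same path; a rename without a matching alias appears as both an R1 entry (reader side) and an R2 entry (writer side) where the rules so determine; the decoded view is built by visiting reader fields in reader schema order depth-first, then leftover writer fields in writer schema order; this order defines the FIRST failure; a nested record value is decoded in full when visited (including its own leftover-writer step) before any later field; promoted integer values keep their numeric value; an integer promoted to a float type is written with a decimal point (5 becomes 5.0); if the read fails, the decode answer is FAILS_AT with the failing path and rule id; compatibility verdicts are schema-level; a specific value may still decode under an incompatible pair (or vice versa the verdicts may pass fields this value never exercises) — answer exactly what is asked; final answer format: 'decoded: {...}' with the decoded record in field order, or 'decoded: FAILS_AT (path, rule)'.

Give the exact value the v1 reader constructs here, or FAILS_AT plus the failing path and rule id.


the writer's type comes first in each Account pair
migrating the Account value to v1:
  tier := "HELD"
  tags := [] (from writer scores)
  contact.locale := null (absent, optional -> null)
  contact.email := "omega"
  contact.attempts := 40
  contact.verified := true
  factor := 3.75
  active := true (from writer primary)
  retries := -7
  balance := 10.0
  => decoded: {"tier": "HELD", "tags": [], "contact": {"locale": null, "email": "omega", "attempts": 40, "verified": true}, "factor": 3.75, "active": true, "retries": -7, "balance": 10.0}
remaining Account differences; none change what is asked:
  renamed field active to primary in record Account (alias active declared on the renamed field) -> inert under this dialect — no rule fires on Account and the result does not move
  removed field locale from record Address (its key 9 joins the reserved list) -> inert under this dialect — no rule fires on Account and the result does not move
  renamed field tags to scores in record Account (alias tags declared on the renamed field) -> inert under this dialect — no rule fires on Account and the result does not move
  enum Color (field tier in record Account): symbol EMAIL added -> affects the rule determinations only; this particular Account value decodes identically

decoded: {"tier": "HELD", "tags": [], "contact": {"locale": null, "email": "omega", "attempts": 40, "verified": true}, "factor": 3.75, "active": true, "retries": -7, "balance": 10.0}


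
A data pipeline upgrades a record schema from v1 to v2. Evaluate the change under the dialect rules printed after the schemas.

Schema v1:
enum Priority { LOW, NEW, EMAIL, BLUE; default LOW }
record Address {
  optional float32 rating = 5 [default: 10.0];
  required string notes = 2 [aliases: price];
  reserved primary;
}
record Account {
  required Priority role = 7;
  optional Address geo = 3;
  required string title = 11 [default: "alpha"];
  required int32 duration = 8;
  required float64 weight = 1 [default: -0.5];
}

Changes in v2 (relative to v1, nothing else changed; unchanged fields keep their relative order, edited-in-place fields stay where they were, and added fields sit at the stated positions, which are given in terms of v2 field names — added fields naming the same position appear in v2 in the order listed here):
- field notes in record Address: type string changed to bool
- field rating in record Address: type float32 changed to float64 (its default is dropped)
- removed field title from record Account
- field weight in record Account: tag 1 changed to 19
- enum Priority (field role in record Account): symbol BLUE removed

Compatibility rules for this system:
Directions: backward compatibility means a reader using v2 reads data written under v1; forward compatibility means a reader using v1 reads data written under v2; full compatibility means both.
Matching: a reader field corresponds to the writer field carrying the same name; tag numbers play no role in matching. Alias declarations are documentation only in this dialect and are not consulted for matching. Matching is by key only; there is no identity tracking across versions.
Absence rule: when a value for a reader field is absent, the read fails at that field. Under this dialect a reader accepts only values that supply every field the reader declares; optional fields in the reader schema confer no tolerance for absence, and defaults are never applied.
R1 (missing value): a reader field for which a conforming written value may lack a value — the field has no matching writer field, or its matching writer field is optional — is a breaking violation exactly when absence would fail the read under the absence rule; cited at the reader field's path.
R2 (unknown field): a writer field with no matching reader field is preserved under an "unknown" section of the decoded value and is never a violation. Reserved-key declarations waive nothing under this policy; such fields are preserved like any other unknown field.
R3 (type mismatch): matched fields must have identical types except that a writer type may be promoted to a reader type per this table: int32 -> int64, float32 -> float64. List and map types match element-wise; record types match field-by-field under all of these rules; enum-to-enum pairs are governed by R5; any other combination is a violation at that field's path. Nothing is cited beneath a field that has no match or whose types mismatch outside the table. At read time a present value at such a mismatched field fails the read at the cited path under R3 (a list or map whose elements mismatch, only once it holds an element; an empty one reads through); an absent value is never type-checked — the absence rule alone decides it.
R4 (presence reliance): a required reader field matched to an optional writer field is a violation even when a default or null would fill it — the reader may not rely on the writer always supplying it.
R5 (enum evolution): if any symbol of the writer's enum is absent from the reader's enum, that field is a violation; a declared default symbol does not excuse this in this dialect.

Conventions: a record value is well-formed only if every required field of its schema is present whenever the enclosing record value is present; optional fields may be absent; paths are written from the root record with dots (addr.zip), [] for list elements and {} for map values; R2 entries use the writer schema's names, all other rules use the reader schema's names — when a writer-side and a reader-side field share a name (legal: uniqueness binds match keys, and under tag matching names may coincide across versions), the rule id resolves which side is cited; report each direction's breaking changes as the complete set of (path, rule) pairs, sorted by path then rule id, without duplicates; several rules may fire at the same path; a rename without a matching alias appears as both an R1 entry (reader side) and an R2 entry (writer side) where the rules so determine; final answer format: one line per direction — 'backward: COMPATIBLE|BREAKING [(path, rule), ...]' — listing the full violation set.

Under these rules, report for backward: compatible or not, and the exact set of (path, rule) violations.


in Account below, arrows point writer -> reader
checking backward for Account: reader v2 against writer v1:
  writer required, Priority -> Priority: reader role maps from writer role
  writer optional, Address -> Address: reader geo maps from writer geo
  writer required, int32 -> int32: reader duration maps from writer duration
  writer required, float64 -> float64: reader weight maps from writer weight
  title (writer side), unknown to reader
  writer optional, float32 -> float64: reader geo.rating maps from writer geo.rating
  writer required, string -> bool: reader geo.notes maps from writer geo.notes
  breaking: (geo, R1)
  breaking: (geo.notes, R3)
  breaking: (geo.rating, R1)
  breaking: (role, R5)
  => backward: BREAKING (4)
diffs on Account not affecting the asked answer:
  field rating in record Address: type float32 changed to float64 (its default is dropped) -> affects forward compatibility only, which is not asked
  removed field title from record Account -> affects forward compatibility only, which is not asked
  field weight in record Account: tag 1 changed to 19 -> triggers nothing under Account's printed rules — same verdict

backward: BREAKING [(geo, R1), (geo.notes, R3), (geo.rating, R1), (role, R5)]
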